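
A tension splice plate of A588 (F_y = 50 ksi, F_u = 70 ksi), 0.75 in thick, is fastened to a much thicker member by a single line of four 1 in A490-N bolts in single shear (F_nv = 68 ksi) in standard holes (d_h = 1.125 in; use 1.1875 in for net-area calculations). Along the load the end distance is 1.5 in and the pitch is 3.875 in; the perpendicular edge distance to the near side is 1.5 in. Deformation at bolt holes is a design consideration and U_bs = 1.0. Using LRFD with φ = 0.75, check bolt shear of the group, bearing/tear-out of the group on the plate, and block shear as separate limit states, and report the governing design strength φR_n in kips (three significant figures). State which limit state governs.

Bolt shear: A_b = π·1²/4 = 0.7854 in²; R_n = 68 × 0.7854 × 4 × 1 = 213.6 kips → 0.75 × 213.6 = 160 kips.
Bearing: edge l_c = 0.9375, r_n = 59.06 kips; interior l_c = 2.75, r_n = 126 kips; R_n = 59.06 + 3·126 = 437.1 kips → 328 kips.
Block shear: A_gv = 9.844, A_nv = 6.727, A_nt = 0.6797 in²; R_n = min(0.6F_uA_nv, 0.6F_yA_gv) + U_bs·F_u·A_nt = 330.1 kips → 248 kips.
Bolt shear governs: 160 kips.

160 kips (bolt shear governs)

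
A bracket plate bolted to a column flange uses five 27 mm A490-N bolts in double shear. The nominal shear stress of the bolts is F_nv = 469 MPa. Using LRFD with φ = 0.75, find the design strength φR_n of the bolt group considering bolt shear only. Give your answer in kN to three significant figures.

A_b = π × 27² / 4 = 572.6 mm².
R_n = F_nv · A_b · n · n_s = 469 × 572.6 × 5 × 2 / 1000 = 2685 kN.
Design strength φR_n = 0.75 × 2685 = 2010 kN.

2010 kN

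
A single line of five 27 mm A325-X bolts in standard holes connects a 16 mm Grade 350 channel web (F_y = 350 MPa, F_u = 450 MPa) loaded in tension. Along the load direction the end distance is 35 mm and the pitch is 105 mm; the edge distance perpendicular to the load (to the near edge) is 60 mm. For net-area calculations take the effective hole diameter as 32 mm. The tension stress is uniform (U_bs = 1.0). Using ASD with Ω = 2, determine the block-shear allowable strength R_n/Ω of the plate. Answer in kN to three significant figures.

830 kN

Shear plane L_v = 35 + 4·105 = 455 mm; A_gv = 455 × 16 = 7280 mm².
A_nv = (455 − 4.5·32) × 16 = 4976 mm².
A_nt = (60 − 0.5·32) × 16 = 704 mm².
0.6 F_u A_nv = 1344 kN; 0.6 F_y A_gv = 1529 kN → shear rupture governs the shear term.
R_n = 1344 + 1.0 × 450 × 704 / 1000 = 1660 kN.
Allowable strength R_n/Ω = 1660 / 2 = 830 kN.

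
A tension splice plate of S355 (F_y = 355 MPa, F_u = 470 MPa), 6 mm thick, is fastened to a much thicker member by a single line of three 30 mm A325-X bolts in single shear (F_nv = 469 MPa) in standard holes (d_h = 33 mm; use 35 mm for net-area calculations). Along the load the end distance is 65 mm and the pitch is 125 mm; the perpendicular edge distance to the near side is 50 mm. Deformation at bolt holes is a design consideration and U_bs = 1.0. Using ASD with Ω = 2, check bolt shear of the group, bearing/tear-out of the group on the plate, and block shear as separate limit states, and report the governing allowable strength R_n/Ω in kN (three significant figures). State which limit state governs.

Bolt shear: A_b = π·30²/4 = 706.9 mm²; R_n = 469 × 706.9 × 3 × 1 / 1000 = 994.5 kN → 994.5 / 2 = 497 kN.
Bearing: edge l_c = 48.5, r_n = 164.1 kN; interior l_c = 92, r_n = 203 kN; R_n = 164.1 + 2·203 = 570.2 kN → 285 kN.
Block shear: A_gv = 1890, A_nv = 1365, A_nt = 195 mm²; R_n = min(0.6F_uA_nv, 0.6F_yA_gv) + U_bs·F_u·A_nt = 476.6 kN → 238 kN.
Block shear governs: 238 kN.

238 kN (block shear governs)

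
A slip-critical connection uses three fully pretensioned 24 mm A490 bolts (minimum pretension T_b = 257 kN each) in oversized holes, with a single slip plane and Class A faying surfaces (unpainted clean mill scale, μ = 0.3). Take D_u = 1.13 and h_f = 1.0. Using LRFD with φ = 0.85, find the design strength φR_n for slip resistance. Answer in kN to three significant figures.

R_n = μ · D_u · h_f · T_b · n_s · n_b = 0.3 × 1.13 × 1.0 × 257 × 1 × 3 = 261.4 kN.
Design strength φR_n = 0.85 × 261.4 = 222 kN.

222 kN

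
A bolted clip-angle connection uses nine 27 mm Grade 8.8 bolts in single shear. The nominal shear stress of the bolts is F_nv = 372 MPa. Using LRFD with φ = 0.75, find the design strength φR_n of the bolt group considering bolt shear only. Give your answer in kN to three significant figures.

A_b = π × 27² / 4 = 572.6 mm².
R_n = F_nv · A_b · n · n_s = 372 × 572.6 × 9 × 1 / 1000 = 1917 kN.
Design strength φR_n = 0.75 × 1917 = 1440 kN.

1440 kN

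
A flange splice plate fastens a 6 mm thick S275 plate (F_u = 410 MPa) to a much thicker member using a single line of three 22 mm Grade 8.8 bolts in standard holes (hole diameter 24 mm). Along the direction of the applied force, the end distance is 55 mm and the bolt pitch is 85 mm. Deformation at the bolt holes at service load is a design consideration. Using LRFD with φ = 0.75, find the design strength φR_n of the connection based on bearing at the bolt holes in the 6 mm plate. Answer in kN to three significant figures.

Per bolt r_n = 1.2 l_c t F_u ≤ 2.4 d t F_u; upper limit = 2.4 × 22 × 6 × 410 / 1000 = 129.9 kN.
Edge bolt: l_c = 55 − 24/2 = 43 mm → 1.2 × 43 × 6 × 410 / 1000 = 126.9 → r_n = 126.9 kN.
Interior bolts: l_c = 85 − 24 = 61 mm → 1.2 × 61 × 6 × 410 / 1000 = 180.1 → r_n = 129.9 kN.
R_n = 1 × 126.9 + 2 × 129.9 = 386.7 kN.
Design strength φR_n = 0.75 × 386.7 = 290 kN.

290 kN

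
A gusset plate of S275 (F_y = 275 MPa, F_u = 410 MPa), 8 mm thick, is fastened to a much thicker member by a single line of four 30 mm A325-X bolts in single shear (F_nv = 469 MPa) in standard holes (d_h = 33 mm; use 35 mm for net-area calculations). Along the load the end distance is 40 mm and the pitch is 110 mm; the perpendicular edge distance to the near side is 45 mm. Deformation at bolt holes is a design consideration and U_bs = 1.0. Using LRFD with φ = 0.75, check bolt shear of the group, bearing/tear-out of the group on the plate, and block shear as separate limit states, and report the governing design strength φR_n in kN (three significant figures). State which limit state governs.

Bolt shear: A_b = π·30²/4 = 706.9 mm²; R_n = 469 × 706.9 × 4 × 1 / 1000 = 1326 kN → 0.75 × 1326 = 995 kN.
Bearing: edge l_c = 23.5, r_n = 92.5 kN; interior l_c = 77, r_n = 236.2 kN; R_n = 92.5 + 3·236.2 = 801 kN → 601 kN.
Block shear: A_gv = 2960, A_nv = 1980, A_nt = 220 mm²; R_n = min(0.6F_uA_nv, 0.6F_yA_gv) + U_bs·F_u·A_nt = 577.3 kN → 433 kN.
Block shear governs: 433 kN.

433 kN (block shear governs)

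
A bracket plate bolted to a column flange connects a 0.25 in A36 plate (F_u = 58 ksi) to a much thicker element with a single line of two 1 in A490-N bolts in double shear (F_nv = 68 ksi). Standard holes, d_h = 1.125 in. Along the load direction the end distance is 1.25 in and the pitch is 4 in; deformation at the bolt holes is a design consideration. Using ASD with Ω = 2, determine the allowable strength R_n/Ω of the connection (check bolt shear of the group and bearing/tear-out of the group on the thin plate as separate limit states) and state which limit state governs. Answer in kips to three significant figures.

Bolt shear: A_b = π·1²/4 = 0.7854 in²; R_n = 68 × 0.7854 × 2 × 2 = 213.6 kips → 213.6 / 2 = 107 kips.
Bearing (1.2 l_c t F_u ≤ 2.4 d t F_u): upper limit = 2.4·1·0.25·58 = 34.8 kips.
  Edge l_c = 1.25 − 1.125/2 = 0.6875 → r_n = 11.96 kips; interior l_c = 4 − 1.125 = 2.875 → r_n = 34.8 kips.
  R_n,bearing = 1·11.96 + 1·34.8 = 46.76 kips → 46.76 / 2 = 23.4 kips.
Bearing governs: 23.4 kips.

23.4 kips (bearing governs)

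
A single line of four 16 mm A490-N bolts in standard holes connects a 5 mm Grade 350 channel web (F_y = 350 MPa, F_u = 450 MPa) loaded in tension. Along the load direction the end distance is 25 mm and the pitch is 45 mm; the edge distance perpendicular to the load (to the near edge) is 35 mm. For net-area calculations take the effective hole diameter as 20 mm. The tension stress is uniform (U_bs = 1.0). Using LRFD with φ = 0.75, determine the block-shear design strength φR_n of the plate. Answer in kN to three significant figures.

Shear plane L_v = 25 + 3·45 = 160 mm; A_gv = 160 × 5 = 800 mm².
A_nv = (160 − 3.5·20) × 5 = 450 mm².
A_nt = (35 − 0.5·20) × 5 = 125 mm².
0.6 F_u A_nv = 121.5 kN; 0.6 F_y A_gv = 168 kN → shear rupture governs the shear term.
R_n = 121.5 + 1.0 × 450 × 125 / 1000 = 177.8 kN.
Design strength φR_n = 0.75 × 177.8 = 133 kN.

133 kN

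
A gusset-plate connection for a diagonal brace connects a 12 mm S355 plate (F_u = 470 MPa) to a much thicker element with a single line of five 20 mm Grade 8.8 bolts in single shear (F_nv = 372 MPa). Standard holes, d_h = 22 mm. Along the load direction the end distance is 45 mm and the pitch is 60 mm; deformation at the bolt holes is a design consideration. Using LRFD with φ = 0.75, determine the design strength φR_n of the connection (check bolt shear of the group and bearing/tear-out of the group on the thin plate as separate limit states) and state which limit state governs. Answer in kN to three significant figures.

Bolt shear: A_b = π·20²/4 = 314.2 mm²; R_n = 372 × 314.2 × 5 × 1 / 1000 = 584.3 kN → 0.75 × 584.3 = 438 kN.
Bearing (1.2 l_c t F_u ≤ 2.4 d t F_u): upper limit = 2.4·20·12·470 / 1000 = 270.7 kN.
  Edge l_c = 45 − 22/2 = 34 → r_n = 230.1 kN; interior l_c = 60 − 22 = 38 → r_n = 257.2 kN.
  R_n,bearing = 1·230.1 + 4·257.2 = 1259 kN → 0.75 × 1259 = 944 kN.
Bolt shear governs: 438 kN.

438 kN (bolt shear governs)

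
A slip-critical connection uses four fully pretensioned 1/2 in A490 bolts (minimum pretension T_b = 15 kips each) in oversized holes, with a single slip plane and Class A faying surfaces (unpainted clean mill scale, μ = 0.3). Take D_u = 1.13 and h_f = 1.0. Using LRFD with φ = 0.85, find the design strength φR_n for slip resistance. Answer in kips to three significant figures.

R_n = μ · D_u · h_f · T_b · n_s · n_b = 0.3 × 1.13 × 1.0 × 15 × 1 × 4 = 20.34 kips.
Design strength φR_n = 0.85 × 20.34 = 17.3 kips.

17.3 kips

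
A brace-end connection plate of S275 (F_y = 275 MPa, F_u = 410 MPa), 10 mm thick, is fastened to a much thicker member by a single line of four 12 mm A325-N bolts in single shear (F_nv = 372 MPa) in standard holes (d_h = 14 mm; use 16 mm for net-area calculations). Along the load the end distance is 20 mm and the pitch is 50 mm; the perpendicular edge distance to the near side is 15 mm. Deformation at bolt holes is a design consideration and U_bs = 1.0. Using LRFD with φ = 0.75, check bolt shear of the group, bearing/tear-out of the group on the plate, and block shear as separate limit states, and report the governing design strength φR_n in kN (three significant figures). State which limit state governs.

Bolt shear: A_b = π·12²/4 = 113.1 mm²; R_n = 372 × 113.1 × 4 × 1 / 1000 = 168.3 kN → 0.75 × 168.3 = 126 kN.
Bearing: edge l_c = 13, r_n = 63.96 kN; interior l_c = 36, r_n = 118.1 kN; R_n = 63.96 + 3·118.1 = 418.2 kN → 314 kN.
Block shear: A_gv = 1700, A_nv = 1140, A_nt = 70 mm²; R_n = min(0.6F_uA_nv, 0.6F_yA_gv) + U_bs·F_u·A_nt = 309.1 kN → 232 kN.
Bolt shear governs: 126 kN.

126 kN (bolt shear governs)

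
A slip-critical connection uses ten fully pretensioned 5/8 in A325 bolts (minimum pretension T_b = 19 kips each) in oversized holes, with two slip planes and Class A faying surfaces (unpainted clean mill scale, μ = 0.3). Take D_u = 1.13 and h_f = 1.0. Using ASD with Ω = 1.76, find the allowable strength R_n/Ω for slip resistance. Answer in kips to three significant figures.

R_n = μ · D_u · h_f · T_b · n_s · n_b = 0.3 × 1.13 × 1.0 × 19 × 2 × 10 = 128.8 kips.
Allowable strength R_n/Ω = 128.8 / 1.76 = 73.2 kips.

73.2 kips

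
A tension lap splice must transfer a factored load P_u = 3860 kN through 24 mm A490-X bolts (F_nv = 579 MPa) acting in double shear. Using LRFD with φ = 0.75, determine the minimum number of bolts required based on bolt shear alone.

10 bolts

A_b = π·24²/4 = 452.4 mm².
Per-bolt design strength φR_n = 0.75 × 579 × 452.4 × 2 / 1000 = 392.9 kN.
n ≥ 3860 / 392.9 = 9.824 → use 10 bolts.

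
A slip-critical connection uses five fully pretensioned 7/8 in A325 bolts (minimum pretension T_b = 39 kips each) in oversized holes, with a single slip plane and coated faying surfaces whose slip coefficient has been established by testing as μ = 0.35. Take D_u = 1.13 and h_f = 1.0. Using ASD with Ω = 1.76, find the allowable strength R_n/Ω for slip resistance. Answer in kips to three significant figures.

R_n = μ · D_u · h_f · T_b · n_s · n_b = 0.35 × 1.13 × 1.0 × 39 × 1 × 5 = 77.12 kips.
Allowable strength R_n/Ω = 77.12 / 1.76 = 43.8 kips.

43.8 kips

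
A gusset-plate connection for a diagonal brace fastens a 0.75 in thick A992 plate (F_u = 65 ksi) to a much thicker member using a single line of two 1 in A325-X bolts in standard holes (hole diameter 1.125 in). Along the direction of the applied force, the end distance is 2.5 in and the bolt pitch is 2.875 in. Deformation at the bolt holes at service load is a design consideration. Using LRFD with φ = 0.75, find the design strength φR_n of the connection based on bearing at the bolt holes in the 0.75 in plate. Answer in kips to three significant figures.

162 kips

Per bolt r_n = 1.2 l_c t F_u ≤ 2.4 d t F_u; upper limit = 2.4 × 1 × 0.75 × 65 = 117 kips.
Edge bolt: l_c = 2.5 − 1.125/2 = 1.938 in → 1.2 × 1.938 × 0.75 × 65 = 113.3 → r_n = 113.3 kips.
Interior bolts: l_c = 2.875 − 1.125 = 1.75 in → 1.2 × 1.75 × 0.75 × 65 = 102.4 → r_n = 102.4 kips.
R_n = 1 × 113.3 + 1 × 102.4 = 215.7 kips.
Design strength φR_n = 0.75 × 215.7 = 162 kips.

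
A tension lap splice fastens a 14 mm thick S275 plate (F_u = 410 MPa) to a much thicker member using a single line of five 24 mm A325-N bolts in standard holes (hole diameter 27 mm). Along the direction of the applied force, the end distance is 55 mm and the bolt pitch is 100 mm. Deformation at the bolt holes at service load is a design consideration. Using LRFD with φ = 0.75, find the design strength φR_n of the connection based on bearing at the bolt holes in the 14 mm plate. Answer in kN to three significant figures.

1210 kN

Per bolt r_n = 1.2 l_c t F_u ≤ 2.4 d t F_u; upper limit = 2.4 × 24 × 14 × 410 / 1000 = 330.6 kN.
Edge bolt: l_c = 55 − 27/2 = 41.5 mm → 1.2 × 41.5 × 14 × 410 / 1000 = 285.9 → r_n = 285.9 kN.
Interior bolts: l_c = 100 − 27 = 73 mm → 1.2 × 73 × 14 × 410 / 1000 = 502.8 → r_n = 330.6 kN.
R_n = 1 × 285.9 + 4 × 330.6 = 1608 kN.
Design strength φR_n = 0.75 × 1608 = 1210 kN.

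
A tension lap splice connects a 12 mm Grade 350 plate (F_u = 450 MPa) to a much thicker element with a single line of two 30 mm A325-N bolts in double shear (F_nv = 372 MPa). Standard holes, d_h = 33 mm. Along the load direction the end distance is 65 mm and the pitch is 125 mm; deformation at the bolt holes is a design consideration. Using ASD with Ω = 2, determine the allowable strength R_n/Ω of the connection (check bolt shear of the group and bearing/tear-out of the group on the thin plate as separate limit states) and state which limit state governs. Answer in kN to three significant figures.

Bolt shear: A_b = π·30²/4 = 706.9 mm²; R_n = 372 × 706.9 × 2 × 2 / 1000 = 1052 kN → 1052 / 2 = 526 kN.
Bearing (1.2 l_c t F_u ≤ 2.4 d t F_u): upper limit = 2.4·30·12·450 / 1000 = 388.8 kN.
  Edge l_c = 65 − 33/2 = 48.5 → r_n = 314.3 kN; interior l_c = 125 − 33 = 92 → r_n = 388.8 kN.
  R_n,bearing = 1·314.3 + 1·388.8 = 703.1 kN → 703.1 / 2 = 352 kN.
Bearing governs: 352 kN.

352 kN (bearing governs)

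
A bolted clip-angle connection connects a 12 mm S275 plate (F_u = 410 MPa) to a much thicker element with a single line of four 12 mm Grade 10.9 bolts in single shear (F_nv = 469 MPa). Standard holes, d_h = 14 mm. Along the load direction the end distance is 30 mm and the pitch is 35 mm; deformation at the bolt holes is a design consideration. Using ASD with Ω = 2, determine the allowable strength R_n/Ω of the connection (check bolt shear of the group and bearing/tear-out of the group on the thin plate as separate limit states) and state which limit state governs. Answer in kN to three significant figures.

106 kN (bolt shear governs)

Bolt shear: A_b = π·12²/4 = 113.1 mm²; R_n = 469 × 113.1 × 4 × 1 / 1000 = 212.2 kN → 212.2 / 2 = 106 kN.
Bearing (1.2 l_c t F_u ≤ 2.4 d t F_u): upper limit = 2.4·12·12·410 / 1000 = 141.7 kN.
  Edge l_c = 30 − 14/2 = 23 → r_n = 135.8 kN; interior l_c = 35 − 14 = 21 → r_n = 124 kN.
  R_n,bearing = 1·135.8 + 3·124 = 507.7 kN → 507.7 / 2 = 254 kN.
Bolt shear governs: 106 kN.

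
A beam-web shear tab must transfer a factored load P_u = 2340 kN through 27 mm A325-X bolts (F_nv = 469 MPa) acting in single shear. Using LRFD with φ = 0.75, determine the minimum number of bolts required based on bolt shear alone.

12 bolts

A_b = π·27²/4 = 572.6 mm².
Per-bolt design strength φR_n = 0.75 × 469 × 572.6 × 1 / 1000 = 201.4 kN.
n ≥ 2340 / 201.4 = 11.62 → use 12 bolts.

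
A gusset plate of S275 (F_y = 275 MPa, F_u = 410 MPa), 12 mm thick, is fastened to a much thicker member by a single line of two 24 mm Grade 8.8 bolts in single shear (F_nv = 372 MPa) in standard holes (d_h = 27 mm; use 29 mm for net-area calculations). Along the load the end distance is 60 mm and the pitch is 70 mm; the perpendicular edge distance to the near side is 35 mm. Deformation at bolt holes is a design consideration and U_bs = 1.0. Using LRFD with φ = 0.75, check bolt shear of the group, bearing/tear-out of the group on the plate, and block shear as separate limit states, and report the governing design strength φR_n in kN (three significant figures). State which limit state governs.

252 kN (bolt shear governs)

Bolt shear: A_b = π·24²/4 = 452.4 mm²; R_n = 372 × 452.4 × 2 × 1 / 1000 = 336.6 kN → 0.75 × 336.6 = 252 kN.
Bearing: edge l_c = 46.5, r_n = 274.5 kN; interior l_c = 43, r_n = 253.9 kN; R_n = 274.5 + 1·253.9 = 528.4 kN → 396 kN.
Block shear: A_gv = 1560, A_nv = 1038, A_nt = 246 mm²; R_n = min(0.6F_uA_nv, 0.6F_yA_gv) + U_bs·F_u·A_nt = 356.2 kN → 267 kN.
Bolt shear governs: 252 kN.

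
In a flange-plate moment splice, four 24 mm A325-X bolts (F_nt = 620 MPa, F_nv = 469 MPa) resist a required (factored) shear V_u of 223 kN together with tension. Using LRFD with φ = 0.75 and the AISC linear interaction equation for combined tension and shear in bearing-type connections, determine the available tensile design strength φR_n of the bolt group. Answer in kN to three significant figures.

A_b = π·24²/4 = 452.4 mm²; f_rv = 223 × 1000 / (4 × 452.4) = 123.2 MPa.
F'_nt = 1.3 F_nt − (F_nt / φF_nv) f_rv = 1.3·620 − (620/(0.75·469))·123.2 = 588.8 MPa, capped at F_nt → F'_nt = 588.8 MPa.
R_n = F'_nt · A_b · n = 588.8 × 452.4 × 4 / 1000 = 1065 kN.
Design strength φR_n = 0.75 × 1065 = 799 kN.

799 kN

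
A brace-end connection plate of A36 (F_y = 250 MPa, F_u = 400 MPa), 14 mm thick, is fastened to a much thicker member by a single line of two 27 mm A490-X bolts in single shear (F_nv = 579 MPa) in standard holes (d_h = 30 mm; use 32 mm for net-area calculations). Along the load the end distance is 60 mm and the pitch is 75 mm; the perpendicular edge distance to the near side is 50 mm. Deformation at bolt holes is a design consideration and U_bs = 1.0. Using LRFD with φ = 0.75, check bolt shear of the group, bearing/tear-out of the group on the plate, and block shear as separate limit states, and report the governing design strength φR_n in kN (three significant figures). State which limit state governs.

355 kN (block shear governs)

Bolt shear: A_b = π·27²/4 = 572.6 mm²; R_n = 579 × 572.6 × 2 × 1 / 1000 = 663 kN → 0.75 × 663 = 497 kN.
Bearing: edge l_c = 45, r_n = 302.4 kN; interior l_c = 45, r_n = 302.4 kN; R_n = 302.4 + 1·302.4 = 604.8 kN → 454 kN.
Block shear: A_gv = 1890, A_nv = 1218, A_nt = 476 mm²; R_n = min(0.6F_uA_nv, 0.6F_yA_gv) + U_bs·F_u·A_nt = 473.9 kN → 355 kN.
Block shear governs: 355 kN.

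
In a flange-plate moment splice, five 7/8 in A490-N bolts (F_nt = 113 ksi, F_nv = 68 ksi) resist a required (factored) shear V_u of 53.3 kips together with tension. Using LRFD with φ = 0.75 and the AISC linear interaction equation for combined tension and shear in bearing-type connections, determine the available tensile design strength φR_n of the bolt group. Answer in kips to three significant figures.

A_b = π·0.875²/4 = 0.6013 in²; f_rv = 53.3 / (5 × 0.6013) = 17.73 ksi.
F'_nt = 1.3 F_nt − (F_nt / φF_nv) f_rv = 1.3·113 − (113/(0.75·68))·17.73 = 107.6 ksi, capped at F_nt → F'_nt = 107.6 ksi.
R_n = F'_nt · A_b · n = 107.6 × 0.6013 × 5 = 323.6 kips.
Design strength φR_n = 0.75 × 323.6 = 243 kips.

243 kips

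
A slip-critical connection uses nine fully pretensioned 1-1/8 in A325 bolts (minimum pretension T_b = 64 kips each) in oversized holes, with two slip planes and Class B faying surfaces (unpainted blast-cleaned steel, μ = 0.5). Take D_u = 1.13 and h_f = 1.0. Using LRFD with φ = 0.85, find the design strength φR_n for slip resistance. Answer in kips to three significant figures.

R_n = μ · D_u · h_f · T_b · n_s · n_b = 0.5 × 1.13 × 1.0 × 64 × 2 × 9 = 650.9 kips.
Design strength φR_n = 0.85 × 650.9 = 553 kips.

553 kips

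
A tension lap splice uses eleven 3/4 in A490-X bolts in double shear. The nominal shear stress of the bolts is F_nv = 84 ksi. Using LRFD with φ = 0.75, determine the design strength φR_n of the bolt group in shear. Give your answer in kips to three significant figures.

A_b = π × 0.75² / 4 = 0.4418 in².
R_n = F_nv · A_b · n · n_s = 84 × 0.4418 × 11 × 2 = 816.4 kips.
Design strength φR_n = 0.75 × 816.4 = 612 kips.

612 kips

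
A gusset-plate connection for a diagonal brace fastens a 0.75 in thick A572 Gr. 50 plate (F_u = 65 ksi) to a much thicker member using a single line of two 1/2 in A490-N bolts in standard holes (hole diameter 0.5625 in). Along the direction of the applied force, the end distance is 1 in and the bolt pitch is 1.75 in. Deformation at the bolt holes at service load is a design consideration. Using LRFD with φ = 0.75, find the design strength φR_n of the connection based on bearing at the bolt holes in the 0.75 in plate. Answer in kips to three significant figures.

75.4 kips

Per bolt r_n = 1.2 l_c t F_u ≤ 2.4 d t F_u; upper limit = 2.4 × 0.5 × 0.75 × 65 = 58.5 kips.
Edge bolt: l_c = 1 − 0.5625/2 = 0.7188 in → 1.2 × 0.7188 × 0.75 × 65 = 42.05 → r_n = 42.05 kips.
Interior bolts: l_c = 1.75 − 0.5625 = 1.188 in → 1.2 × 1.188 × 0.75 × 65 = 69.47 → r_n = 58.5 kips.
R_n = 1 × 42.05 + 1 × 58.5 = 100.5 kips.
Design strength φR_n = 0.75 × 100.5 = 75.4 kips.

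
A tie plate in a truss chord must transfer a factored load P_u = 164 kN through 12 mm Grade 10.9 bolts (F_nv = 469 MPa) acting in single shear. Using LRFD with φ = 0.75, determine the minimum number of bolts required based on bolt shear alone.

5 bolts

A_b = π·12²/4 = 113.1 mm².
Per-bolt design strength φR_n = 0.75 × 469 × 113.1 × 1 / 1000 = 39.78 kN.
n ≥ 164 / 39.78 = 4.122 → use 5 bolts.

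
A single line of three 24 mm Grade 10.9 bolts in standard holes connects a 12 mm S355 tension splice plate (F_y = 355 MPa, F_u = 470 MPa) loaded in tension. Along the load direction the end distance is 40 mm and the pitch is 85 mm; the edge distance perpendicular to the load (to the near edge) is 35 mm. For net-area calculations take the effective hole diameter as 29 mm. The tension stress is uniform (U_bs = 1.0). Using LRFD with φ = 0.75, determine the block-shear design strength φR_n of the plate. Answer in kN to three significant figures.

Shear plane L_v = 40 + 2·85 = 210 mm; A_gv = 210 × 12 = 2520 mm².
A_nv = (210 − 2.5·29) × 12 = 1650 mm².
A_nt = (35 − 0.5·29) × 12 = 246 mm².
0.6 F_u A_nv = 465.3 kN; 0.6 F_y A_gv = 536.8 kN → shear rupture governs the shear term.
R_n = 465.3 + 1.0 × 470 × 246 / 1000 = 580.9 kN.
Design strength φR_n = 0.75 × 580.9 = 436 kN.

436 kN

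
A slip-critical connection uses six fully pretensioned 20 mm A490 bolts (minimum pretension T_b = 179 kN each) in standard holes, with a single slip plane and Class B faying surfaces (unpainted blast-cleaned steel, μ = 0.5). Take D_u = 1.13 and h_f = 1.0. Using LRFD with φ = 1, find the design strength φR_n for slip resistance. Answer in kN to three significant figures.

R_n = μ · D_u · h_f · T_b · n_s · n_b = 0.5 × 1.13 × 1.0 × 179 × 1 × 6 = 606.8 kN.
Design strength φR_n = 1 × 606.8 = 607 kN.

607 kN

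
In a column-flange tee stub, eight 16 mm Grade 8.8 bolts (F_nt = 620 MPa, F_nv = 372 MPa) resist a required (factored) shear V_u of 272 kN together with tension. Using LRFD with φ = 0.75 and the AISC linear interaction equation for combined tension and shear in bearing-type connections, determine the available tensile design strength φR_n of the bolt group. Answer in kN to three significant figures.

519 kN

A_b = π·16²/4 = 201.1 mm²; f_rv = 272 × 1000 / (8 × 201.1) = 169.1 MPa.
F'_nt = 1.3 F_nt − (F_nt / φF_nv) f_rv = 1.3·620 − (620/(0.75·372))·169.1 = 430.2 MPa, capped at F_nt → F'_nt = 430.2 MPa.
R_n = F'_nt · A_b · n = 430.2 × 201.1 × 8 / 1000 = 692 kN.
Design strength φR_n = 0.75 × 692 = 519 kN.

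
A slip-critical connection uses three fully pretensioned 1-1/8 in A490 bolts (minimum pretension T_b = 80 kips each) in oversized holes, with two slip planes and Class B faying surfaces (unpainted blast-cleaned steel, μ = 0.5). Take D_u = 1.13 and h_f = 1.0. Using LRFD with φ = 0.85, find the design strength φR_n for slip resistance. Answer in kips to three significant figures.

R_n = μ · D_u · h_f · T_b · n_s · n_b = 0.5 × 1.13 × 1.0 × 80 × 2 × 3 = 271.2 kips.
Design strength φR_n = 0.85 × 271.2 = 231 kips.

231 kips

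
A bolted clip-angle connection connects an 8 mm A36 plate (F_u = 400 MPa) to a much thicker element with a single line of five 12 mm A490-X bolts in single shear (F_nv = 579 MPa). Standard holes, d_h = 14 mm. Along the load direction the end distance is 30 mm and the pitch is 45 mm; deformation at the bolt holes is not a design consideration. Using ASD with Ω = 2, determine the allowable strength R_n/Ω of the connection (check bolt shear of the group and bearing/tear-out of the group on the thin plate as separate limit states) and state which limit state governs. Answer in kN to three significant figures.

164 kN (bolt shear governs)

Bolt shear: A_b = π·12²/4 = 113.1 mm²; R_n = 579 × 113.1 × 5 × 1 / 1000 = 327.4 kN → 327.4 / 2 = 164 kN.
Bearing (1.5 l_c t F_u ≤ 3.0 d t F_u): upper limit = 3.0·12·8·400 / 1000 = 115.2 kN.
  Edge l_c = 30 − 14/2 = 23 → r_n = 110.4 kN; interior l_c = 45 − 14 = 31 → r_n = 115.2 kN.
  R_n,bearing = 1·110.4 + 4·115.2 = 571.2 kN → 571.2 / 2 = 286 kN.
Bolt shear governs: 164 kN.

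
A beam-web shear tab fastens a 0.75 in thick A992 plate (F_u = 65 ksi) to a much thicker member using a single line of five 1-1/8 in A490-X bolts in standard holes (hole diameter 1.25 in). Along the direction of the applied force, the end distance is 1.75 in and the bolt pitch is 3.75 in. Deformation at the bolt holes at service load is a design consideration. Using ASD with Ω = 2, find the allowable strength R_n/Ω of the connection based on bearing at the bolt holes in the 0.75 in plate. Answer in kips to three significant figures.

Per bolt r_n = 1.2 l_c t F_u ≤ 2.4 d t F_u; upper limit = 2.4 × 1.125 × 0.75 × 65 = 131.6 kips.
Edge bolt: l_c = 1.75 − 1.25/2 = 1.125 in → 1.2 × 1.125 × 0.75 × 65 = 65.81 → r_n = 65.81 kips.
Interior bolts: l_c = 3.75 − 1.25 = 2.5 in → 1.2 × 2.5 × 0.75 × 65 = 146.2 → r_n = 131.6 kips.
R_n = 1 × 65.81 + 4 × 131.6 = 592.3 kips.
Allowable strength R_n/Ω = 592.3 / 2 = 296 kips.

296 kips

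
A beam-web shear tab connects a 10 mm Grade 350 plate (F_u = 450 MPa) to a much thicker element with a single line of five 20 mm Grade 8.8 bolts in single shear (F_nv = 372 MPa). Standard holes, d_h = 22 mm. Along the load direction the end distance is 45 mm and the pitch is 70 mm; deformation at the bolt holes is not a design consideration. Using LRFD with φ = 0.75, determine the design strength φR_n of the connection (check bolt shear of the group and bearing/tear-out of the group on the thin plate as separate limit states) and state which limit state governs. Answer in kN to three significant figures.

438 kN (bolt shear governs)

Bolt shear: A_b = π·20²/4 = 314.2 mm²; R_n = 372 × 314.2 × 5 × 1 / 1000 = 584.3 kN → 0.75 × 584.3 = 438 kN.
Bearing (1.5 l_c t F_u ≤ 3.0 d t F_u): upper limit = 3.0·20·10·450 / 1000 = 270 kN.
  Edge l_c = 45 − 22/2 = 34 → r_n = 229.5 kN; interior l_c = 70 − 22 = 48 → r_n = 270 kN.
  R_n,bearing = 1·229.5 + 4·270 = 1310 kN → 0.75 × 1310 = 982 kN.
Bolt shear governs: 438 kN.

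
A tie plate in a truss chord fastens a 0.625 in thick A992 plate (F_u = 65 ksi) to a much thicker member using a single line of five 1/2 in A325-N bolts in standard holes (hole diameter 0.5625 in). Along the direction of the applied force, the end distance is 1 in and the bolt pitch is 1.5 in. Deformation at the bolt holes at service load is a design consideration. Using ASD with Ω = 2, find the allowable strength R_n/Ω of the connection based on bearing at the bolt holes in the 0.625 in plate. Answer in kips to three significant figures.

Per bolt r_n = 1.2 l_c t F_u ≤ 2.4 d t F_u; upper limit = 2.4 × 0.5 × 0.625 × 65 = 48.75 kips.
Edge bolt: l_c = 1 − 0.5625/2 = 0.7188 in → 1.2 × 0.7188 × 0.625 × 65 = 35.04 → r_n = 35.04 kips.
Interior bolts: l_c = 1.5 − 0.5625 = 0.9375 in → 1.2 × 0.9375 × 0.625 × 65 = 45.7 → r_n = 45.7 kips.
R_n = 1 × 35.04 + 4 × 45.7 = 217.9 kips.
Allowable strength R_n/Ω = 217.9 / 2 = 109 kips.

109 kips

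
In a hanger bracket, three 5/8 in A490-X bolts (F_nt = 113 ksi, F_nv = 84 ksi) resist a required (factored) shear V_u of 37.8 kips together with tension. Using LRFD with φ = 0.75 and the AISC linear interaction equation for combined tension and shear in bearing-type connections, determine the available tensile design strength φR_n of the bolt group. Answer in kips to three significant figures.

A_b = π·0.625²/4 = 0.3068 in²; f_rv = 37.8 / (3 × 0.3068) = 41.07 ksi.
F'_nt = 1.3 F_nt − (F_nt / φF_nv) f_rv = 1.3·113 − (113/(0.75·84))·41.07 = 73.24 ksi, capped at F_nt → F'_nt = 73.24 ksi.
R_n = F'_nt · A_b · n = 73.24 × 0.3068 × 3 = 67.41 kips.
Design strength φR_n = 0.75 × 67.41 = 50.6 kips.

50.6 kips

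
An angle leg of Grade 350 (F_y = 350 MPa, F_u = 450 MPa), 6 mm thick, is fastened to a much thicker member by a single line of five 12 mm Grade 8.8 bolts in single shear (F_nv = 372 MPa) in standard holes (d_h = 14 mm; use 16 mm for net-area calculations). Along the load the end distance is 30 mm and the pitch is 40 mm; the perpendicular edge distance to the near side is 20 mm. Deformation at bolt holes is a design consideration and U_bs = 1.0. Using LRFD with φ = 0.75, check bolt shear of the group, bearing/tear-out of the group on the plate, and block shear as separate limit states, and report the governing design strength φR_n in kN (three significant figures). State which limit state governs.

Bolt shear: A_b = π·12²/4 = 113.1 mm²; R_n = 372 × 113.1 × 5 × 1 / 1000 = 210.4 kN → 0.75 × 210.4 = 158 kN.
Bearing: edge l_c = 23, r_n = 74.52 kN; interior l_c = 26, r_n = 77.76 kN; R_n = 74.52 + 4·77.76 = 385.6 kN → 289 kN.
Block shear: A_gv = 1140, A_nv = 708, A_nt = 72 mm²; R_n = min(0.6F_uA_nv, 0.6F_yA_gv) + U_bs·F_u·A_nt = 223.6 kN → 168 kN.
Bolt shear governs: 158 kN.

158 kN (bolt shear governs)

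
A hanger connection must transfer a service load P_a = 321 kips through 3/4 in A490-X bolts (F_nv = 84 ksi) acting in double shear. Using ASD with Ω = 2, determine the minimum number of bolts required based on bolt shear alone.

9 bolts

A_b = π·0.75²/4 = 0.4418 in².
Per-bolt allowable strength R_n/Ω = 84 × 0.4418 × 2 / 2 = 37.11 kips.
n ≥ 321 / 37.11 = 8.65 → use 9 bolts.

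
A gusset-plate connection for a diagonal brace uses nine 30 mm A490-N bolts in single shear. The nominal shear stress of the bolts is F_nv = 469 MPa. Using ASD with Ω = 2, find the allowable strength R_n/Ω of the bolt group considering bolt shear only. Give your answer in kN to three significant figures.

A_b = π × 30² / 4 = 706.9 mm².
R_n = F_nv · A_b · n · n_s = 469 × 706.9 × 9 × 1 / 1000 = 2984 kN.
Allowable strength R_n/Ω = 2984 / 2 = 1490 kN.

1490 kN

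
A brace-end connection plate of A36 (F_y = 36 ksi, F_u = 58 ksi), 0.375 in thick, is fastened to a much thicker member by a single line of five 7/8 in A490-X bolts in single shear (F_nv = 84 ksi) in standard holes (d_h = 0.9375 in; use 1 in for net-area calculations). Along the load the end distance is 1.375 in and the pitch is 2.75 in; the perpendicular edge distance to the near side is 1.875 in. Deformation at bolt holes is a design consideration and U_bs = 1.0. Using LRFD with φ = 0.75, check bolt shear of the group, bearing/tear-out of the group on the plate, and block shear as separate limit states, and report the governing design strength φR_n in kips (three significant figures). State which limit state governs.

Bolt shear: A_b = π·0.875²/4 = 0.6013 in²; R_n = 84 × 0.6013 × 5 × 1 = 252.6 kips → 0.75 × 252.6 = 189 kips.
Bearing: edge l_c = 0.9062, r_n = 23.65 kips; interior l_c = 1.812, r_n = 45.68 kips; R_n = 23.65 + 4·45.68 = 206.4 kips → 155 kips.
Block shear: A_gv = 4.641, A_nv = 2.953, A_nt = 0.5156 in²; R_n = min(0.6F_uA_nv, 0.6F_yA_gv) + U_bs·F_u·A_nt = 130.1 kips → 97.6 kips.
Block shear governs: 97.6 kips.

97.6 kips (block shear governs)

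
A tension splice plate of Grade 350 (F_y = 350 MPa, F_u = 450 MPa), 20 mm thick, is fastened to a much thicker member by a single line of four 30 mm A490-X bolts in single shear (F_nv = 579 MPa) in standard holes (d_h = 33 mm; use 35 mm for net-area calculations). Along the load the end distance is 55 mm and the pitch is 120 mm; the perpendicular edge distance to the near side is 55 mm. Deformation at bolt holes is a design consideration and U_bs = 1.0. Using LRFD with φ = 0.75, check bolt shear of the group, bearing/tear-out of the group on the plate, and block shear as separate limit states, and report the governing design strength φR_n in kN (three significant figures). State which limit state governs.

1230 kN (bolt shear governs)

Bolt shear: A_b = π·30²/4 = 706.9 mm²; R_n = 579 × 706.9 × 4 × 1 / 1000 = 1637 kN → 0.75 × 1637 = 1230 kN.
Bearing: edge l_c = 38.5, r_n = 415.8 kN; interior l_c = 87, r_n = 648 kN; R_n = 415.8 + 3·648 = 2360 kN → 1770 kN.
Block shear: A_gv = 8300, A_nv = 5850, A_nt = 750 mm²; R_n = min(0.6F_uA_nv, 0.6F_yA_gv) + U_bs·F_u·A_nt = 1917 kN → 1440 kN.
Bolt shear governs: 1230 kN.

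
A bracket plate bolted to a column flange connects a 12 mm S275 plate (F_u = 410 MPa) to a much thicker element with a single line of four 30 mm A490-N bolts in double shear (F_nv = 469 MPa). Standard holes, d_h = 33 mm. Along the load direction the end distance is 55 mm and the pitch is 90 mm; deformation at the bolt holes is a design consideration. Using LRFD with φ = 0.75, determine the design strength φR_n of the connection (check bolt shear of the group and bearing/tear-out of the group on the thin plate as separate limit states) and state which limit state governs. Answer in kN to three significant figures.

928 kN (bearing governs)

Bolt shear: A_b = π·30²/4 = 706.9 mm²; R_n = 469 × 706.9 × 4 × 2 / 1000 = 2652 kN → 0.75 × 2652 = 1990 kN.
Bearing (1.2 l_c t F_u ≤ 2.4 d t F_u): upper limit = 2.4·30·12·410 / 1000 = 354.2 kN.
  Edge l_c = 55 − 33/2 = 38.5 → r_n = 227.3 kN; interior l_c = 90 − 33 = 57 → r_n = 336.5 kN.
  R_n,bearing = 1·227.3 + 3·336.5 = 1237 kN → 0.75 × 1237 = 928 kN.
Bearing governs: 928 kN.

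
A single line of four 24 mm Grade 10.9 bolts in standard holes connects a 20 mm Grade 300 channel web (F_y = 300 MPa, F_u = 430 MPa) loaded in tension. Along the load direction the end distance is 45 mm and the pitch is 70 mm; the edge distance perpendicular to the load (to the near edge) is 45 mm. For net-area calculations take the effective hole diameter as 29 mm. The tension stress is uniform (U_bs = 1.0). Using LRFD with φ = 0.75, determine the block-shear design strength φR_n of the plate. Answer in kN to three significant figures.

791 kN

Shear plane L_v = 45 + 3·70 = 255 mm; A_gv = 255 × 20 = 5100 mm².
A_nv = (255 − 3.5·29) × 20 = 3070 mm².
A_nt = (45 − 0.5·29) × 20 = 610 mm².
0.6 F_u A_nv = 792.1 kN; 0.6 F_y A_gv = 918 kN → shear rupture governs the shear term.
R_n = 792.1 + 1.0 × 430 × 610 / 1000 = 1054 kN.
Design strength φR_n = 0.75 × 1054 = 791 kN.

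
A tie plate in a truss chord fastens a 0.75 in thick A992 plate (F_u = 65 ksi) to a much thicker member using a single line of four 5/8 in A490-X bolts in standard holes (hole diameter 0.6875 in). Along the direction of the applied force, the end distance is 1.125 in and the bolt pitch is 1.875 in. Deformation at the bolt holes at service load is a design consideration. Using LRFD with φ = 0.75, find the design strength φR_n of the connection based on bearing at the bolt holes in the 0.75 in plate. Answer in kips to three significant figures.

191 kips

Per bolt r_n = 1.2 l_c t F_u ≤ 2.4 d t F_u; upper limit = 2.4 × 0.625 × 0.75 × 65 = 73.12 kips.
Edge bolt: l_c = 1.125 − 0.6875/2 = 0.7812 in → 1.2 × 0.7812 × 0.75 × 65 = 45.7 → r_n = 45.7 kips.
Interior bolts: l_c = 1.875 − 0.6875 = 1.188 in → 1.2 × 1.188 × 0.75 × 65 = 69.47 → r_n = 69.47 kips.
R_n = 1 × 45.7 + 3 × 69.47 = 254.1 kips.
Design strength φR_n = 0.75 × 254.1 = 191 kips.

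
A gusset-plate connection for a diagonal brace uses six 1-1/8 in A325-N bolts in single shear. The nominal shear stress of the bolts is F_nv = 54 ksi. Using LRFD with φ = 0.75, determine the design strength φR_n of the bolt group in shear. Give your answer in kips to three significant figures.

A_b = π × 1.125² / 4 = 0.994 in².
R_n = F_nv · A_b · n · n_s = 54 × 0.994 × 6 × 1 = 322.1 kips.
Design strength φR_n = 0.75 × 322.1 = 242 kips.

242 kips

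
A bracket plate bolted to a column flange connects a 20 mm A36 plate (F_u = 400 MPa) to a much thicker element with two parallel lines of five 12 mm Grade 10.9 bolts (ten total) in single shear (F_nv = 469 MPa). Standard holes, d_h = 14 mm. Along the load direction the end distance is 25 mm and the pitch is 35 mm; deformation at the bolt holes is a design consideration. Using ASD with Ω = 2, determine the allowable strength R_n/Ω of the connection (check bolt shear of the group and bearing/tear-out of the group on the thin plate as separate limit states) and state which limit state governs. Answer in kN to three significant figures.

Bolt shear: A_b = π·12²/4 = 113.1 mm²; R_n = 469 × 113.1 × 10 × 1 / 1000 = 530.4 kN → 530.4 / 2 = 265 kN.
Bearing (1.2 l_c t F_u ≤ 2.4 d t F_u): upper limit = 2.4·12·20·400 / 1000 = 230.4 kN.
  Edge l_c = 25 − 14/2 = 18 → r_n = 172.8 kN; interior l_c = 35 − 14 = 21 → r_n = 201.6 kN.
  R_n,bearing = 2·172.8 + 8·201.6 = 1958 kN → 1958 / 2 = 979 kN.
Bolt shear governs: 265 kN.

265 kN (bolt shear governs)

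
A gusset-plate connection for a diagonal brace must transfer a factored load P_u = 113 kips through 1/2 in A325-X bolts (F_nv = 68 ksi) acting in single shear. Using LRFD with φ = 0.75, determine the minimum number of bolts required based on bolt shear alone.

A_b = π·0.5²/4 = 0.1963 in².
Per-bolt design strength φR_n = 0.75 × 68 × 0.1963 × 1 = 10.01 kips.
n ≥ 113 / 10.01 = 11.28 → use 12 bolts.

12 bolts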